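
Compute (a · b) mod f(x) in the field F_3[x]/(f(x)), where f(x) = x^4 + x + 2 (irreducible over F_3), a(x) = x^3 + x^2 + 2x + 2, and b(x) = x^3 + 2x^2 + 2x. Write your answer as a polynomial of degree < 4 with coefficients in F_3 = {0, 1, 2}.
a · b ≡ x^3 + x (mod f(x))

Multiply in F_3[x]: a(x)·b(x) = (x^3 + x^2 + 2x + 2)·(x^3 + 2x^2 + 2x) = x^6 + 2x^3 + 2x^2 + x. This has degree ≥ 4, so divide by f(x) over F_3: x^6 + 2x^3 + 2x^2 + x = (x^2)·(x^4 + x + 2) + (x^3 + x). Hence a·b ≡ x^3 + x (mod f). (F_3[x]/(f) is a field with 3^4 = 81 elements since f is irreducible of degree 4.)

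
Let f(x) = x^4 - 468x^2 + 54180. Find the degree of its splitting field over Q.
[K : Q] = 4

Solving the quadratic in x^2: x^2 = (468 ± √(468^2 - 4·54180))/2 = (468 ± √2304)/2 = (468 ± 48)/2, giving x^2 = 210 or x^2 = 258. So f(x) = (x^2 - 210)(x^2 - 258) and the roots of f are ±√210, ±√258. Hence the splitting field is K = Q(√210, √258). Since 210 and 258 are distinct squarefree integers > 1, their product 54180 is not a perfect square, so √258 ∉ Q(√210). By the tower law [K:Q] = [Q(√210,√258):Q(√210)] · [Q(√210):Q] = 2 · 2 = 4.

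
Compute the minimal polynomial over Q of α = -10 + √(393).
m_α(x) = x^2 + 20x - 293

From α + 10 = √(393), squaring gives (α + 10)^2 = 393, i.e. α^2 + 20α + 100 = 393, so α^2 + 20α - 293 = 0. The discriminant of x^2 + 20x - 293 is (20)^2 - 4·(-293) = 400 + 1172 = 1572, and 4·(393) is not a perfect square in Q since 393 is squarefree and ≠ 1. Hence x^2 + 20x - 293 is irreducible over Q and is the minimal polynomial of α.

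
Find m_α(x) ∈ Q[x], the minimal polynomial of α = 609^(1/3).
m_α(x) = x^3 - 609

α satisfies α^3 = 609, so x^3 - 609 annihilates α. By the rational root test, a rational root p/q (in lowest terms) of x^3 - 609 would satisfy p^3 = 609 q^3, forcing q = 1 and p^3 = 609; but 609 is not a perfect cube, contradiction. A monic cubic over Q with no rational root is irreducible (any nontrivial factorization would include a linear factor). Hence x^3 - 609 is the minimal polynomial of α, and in particular [Q(α):Q] = 3.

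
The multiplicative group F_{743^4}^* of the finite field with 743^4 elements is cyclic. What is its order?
|F_{743^4}^*| = 304758098400

F_{743^4} has 743^4 = 304758098401 elements; its multiplicative group consists of all nonzero elements, so |F_{743^4}^*| = 304758098401 - 1 = 304758098400. (It is cyclic since any finite subgroup of the multiplicative group of a field is cyclic.)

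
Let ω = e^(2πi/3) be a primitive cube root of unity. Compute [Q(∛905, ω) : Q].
[Q(∛905, ω) : Q] = 6

[Q(∛905):Q] = 3 (min poly x^3 - 905, irreducible since 905 is not a perfect cube). [Q(ω):Q] = 2 (min poly x^2 + x + 1). Since Q(∛905) ⊂ R and ω ∉ R, we have ω ∉ Q(∛905), so x^2 + x + 1 remains irreducible over Q(∛905) and [Q(∛905, ω) : Q(∛905)] = 2. By the tower law, [Q(∛905, ω) : Q] = 3 · 2 = 6. (In fact Q(∛905, ω) is the splitting field of x^3 - 905 over Q.)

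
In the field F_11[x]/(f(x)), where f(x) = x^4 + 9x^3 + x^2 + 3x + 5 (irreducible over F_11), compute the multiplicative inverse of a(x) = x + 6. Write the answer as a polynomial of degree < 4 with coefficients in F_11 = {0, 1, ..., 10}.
a(x)^(-1) ≡ 5x^3 + 4x^2 + 3x + 8 (mod f(x))

Since f is irreducible over F_11, F_11[x]/(f) is a field and a(x) ≠ 0 has an inverse. Apply the extended Euclidean algorithm to f(x) and a(x) in F_11[x]: f(x) = (x^3 + 3x^2 + 5x + 6)·a(x) + (2). The last nonzero remainder is the constant 2 = gcd(f, a) in F_11. Back-substituting through the division chain expresses 2 = s(x)·a(x) + t(x)·f(x) with s(x) ≡ 10x^3 + 8x^2 + 6x + 5 (mod f), so (10x^3 + 8x^2 + 6x + 5)·a(x) ≡ 2 (mod f). Multiplying by 2^(-1) ≡ 6 in F_11 gives a(x)^(-1) ≡ 6·(10x^3 + 8x^2 + 6x + 5) ≡ 5x^3 + 4x^2 + 3x + 8 (mod f). Check: (x + 6)·(5x^3 + 4x^2 + 3x + 8) = 5x^4 + x^3 + 5x^2 + 4x + 4 ≡ 1 (mod x^4 + 9x^3 + x^2 + 3x + 5).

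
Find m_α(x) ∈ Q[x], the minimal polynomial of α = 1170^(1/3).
m_α(x) = x^3 - 1170

α satisfies α^3 = 1170, so x^3 - 1170 annihilates α. By the rational root test, a rational root p/q (in lowest terms) of x^3 - 1170 would satisfy p^3 = 1170 q^3, forcing q = 1 and p^3 = 1170; but 1170 is not a perfect cube, contradiction. A monic cubic over Q with no rational root is irreducible (any nontrivial factorization would include a linear factor). Hence x^3 - 1170 is the minimal polynomial of α, and in particular [Q(α):Q] = 3.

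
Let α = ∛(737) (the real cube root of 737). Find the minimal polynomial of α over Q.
m_α(x) = x^3 - 737

α satisfies α^3 = 737, so x^3 - 737 annihilates α. By the rational root test, a rational root p/q (in lowest terms) of x^3 - 737 would satisfy p^3 = 737 q^3, forcing q = 1 and p^3 = 737; but 737 is not a perfect cube, contradiction. A monic cubic over Q with no rational root is irreducible (any nontrivial factorization would include a linear factor). Hence x^3 - 737 is the minimal polynomial of α, and in particular [Q(α):Q] = 3.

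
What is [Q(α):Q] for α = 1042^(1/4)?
[Q(α):Q] = 4

α is a root of x^4 - 1042. By Eisenstein's criterion at the prime p = 2 (which divides the constant term 1042 but p^2 = 4 does not, since 1042 is squarefree), x^4 - 1042 is irreducible over Q. Hence [Q(α):Q] = 4.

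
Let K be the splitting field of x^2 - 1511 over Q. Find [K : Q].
[K : Q] = 2

f(x) = x^2 - 1511 factors as (x - √1511)(x + √1511). The splitting field is K = Q(√1511). Since 1511 is squarefree and > 1, it is not a perfect square, so x^2 - 1511 is irreducible over Q and [Q(√1511) : Q] = 2. Hence [K : Q] = 2.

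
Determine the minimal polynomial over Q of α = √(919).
m_α(x) = x^2 - 919

α satisfies α^2 - 919 = 0, so x^2 - 919 annihilates α. Since d = 919 is squarefree and ≠ 1, it is not a perfect square in Q, so x^2 - 919 has no rational root and is therefore irreducible over Q (a degree-2 polynomial over a field is irreducible iff it has no root). Hence m_α(x) = x^2 - 919.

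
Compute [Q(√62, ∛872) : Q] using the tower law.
[Q(√62, ∛872) : Q] = 6

Let L = Q(√62, ∛872). Since Q(√62) ⊂ L and [Q(√62):Q] = 2, the tower law gives 2 | [L:Q]. Likewise Q(∛872) ⊂ L with [Q(∛872):Q] = 3 (because 872 is not a perfect cube), so 3 | [L:Q]. As gcd(2,3) = 1, [L:Q] is divisible by 6. Conversely L is generated over Q by √62 and ∛872, so [L:Q] ≤ 2·3 = 6. Therefore [Q(√62, ∛872) : Q] = 6.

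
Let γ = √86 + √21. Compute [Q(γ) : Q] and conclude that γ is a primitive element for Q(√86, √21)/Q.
[Q(γ) : Q] = 4 (equivalently, Q(γ) = Q(√86, √21))

Obviously Q(γ) ⊆ Q(√86, √21), and [Q(√86, √21):Q] = 4 (since 86, 21 are distinct squarefree integers > 1 with 1806 not a perfect square). To show equality we compute the minimal polynomial of γ. From γ = √86 + √21: γ^2 = 86 + 2√(1806) + 21 = 107 + 2√(1806), so γ^2 - 107 = 2√(1806); squaring, (γ^2 - 107)^2 = 4·1806, i.e. γ^4 - 214γ^2 + 11449 - 7224 = 0, i.e. γ^4 - 214γ^2 + 4225 = 0. So γ is a root of x^4 - 214x^2 + 4225. This polynomial is irreducible over Q: it has no rational root (each ±√86 ± √21 is irrational), and any factorization into two quadratics over Q would force √(1806) ∈ Q (pairing opposite roots) or √86, √21 ∈ Q (other pairings), all impossible. Hence [Q(γ):Q] = 4 = [Q(√86, √21):Q], so Q(γ) = Q(√86, √21).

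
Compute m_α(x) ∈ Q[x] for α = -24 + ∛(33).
m_α(x) = x^3 + 72x^2 + 1728x + 13791

Set β = α + 24 = ∛(33), so β^3 = 33. Then (α + 24)^3 - 33 = 0, i.e. α is a root of g(x) = (x + 24)^3 - 33 = x^3 + 72x^2 + 1728x + 13791. Since g(x) = h(x + 24) where h(x) = x^3 - 33, and h is irreducible over Q (because 33 is not a perfect cube, so h has no rational root, and a monic cubic with no rational root is irreducible), g is also irreducible (irreducibility is preserved under the substitution x → x + 24). Hence m_α(x) = x^3 + 72x^2 + 1728x + 13791.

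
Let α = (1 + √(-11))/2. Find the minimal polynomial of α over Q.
m_α(x) = x^2 - x + 3

From 2α - 1 = √(-11), squaring gives (2α - 1)^2 = -11, i.e. 4α^2 - 4α + 1 = -11, so α^2 - α + (1 + 11)/4 = 0. Since -11 ≡ 1 (mod 4), (1 + 11)/4 = 3 ∈ Z. The polynomial x^2 - x + 3 has discriminant 1 - 4·(3) = -11, which is not a perfect square in Q (d = -11 is squarefree and ≠ 1), so x^2 - x + 3 is irreducible over Q. It is the minimal polynomial of α.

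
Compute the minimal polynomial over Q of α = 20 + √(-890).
m_α(x) = x^2 - 40x + 1290

From α - 20 = √(-890), squaring gives (α - 20)^2 = -890, i.e. α^2 - 40α + 400 = -890, so α^2 - 40α + 1290 = 0. The discriminant of x^2 - 40x + 1290 is (-40)^2 - 4·(1290) = 1600 - 5160 = -3560, and 4·(-890) is not a perfect square in Q since -890 is squarefree and ≠ 1. Hence x^2 - 40x + 1290 is irreducible over Q and is the minimal polynomial of α.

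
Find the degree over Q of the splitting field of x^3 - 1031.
[K : Q] = 6

The roots of x^3 - 1031 are ∛1031, ω∛1031, ω^2∛1031 where ω = e^(2πi/3) is a primitive cube root of unity, so K = Q(∛1031, ω). Now [Q(∛1031):Q] = 3 (since 1031 is not a perfect cube, x^3 - 1031 is irreducible) and [Q(ω):Q] = 2. Both 2 and 3 divide [K:Q], and [K:Q] ≤ 3·2 = 6, so [K:Q] = 6. (Equivalently: Q(∛1031) ⊂ R but ω ∉ R, so [K : Q(∛1031)] = 2.)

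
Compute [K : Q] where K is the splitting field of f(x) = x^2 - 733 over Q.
[K : Q] = 2

f(x) = x^2 - 733 factors as (x - √733)(x + √733). The splitting field is K = Q(√733). Since 733 is squarefree and > 1, it is not a perfect square, so x^2 - 733 is irreducible over Q and [Q(√733) : Q] = 2. Hence [K : Q] = 2.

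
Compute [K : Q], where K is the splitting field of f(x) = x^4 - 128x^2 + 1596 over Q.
[K : Q] = 4

Solving the quadratic in x^2: x^2 = (128 ± √(128^2 - 4·1596))/2 = (128 ± √10000)/2 = (128 ± 100)/2, giving x^2 = 14 or x^2 = 114. So f(x) = (x^2 - 14)(x^2 - 114) and the roots of f are ±√14, ±√114. Hence the splitting field is K = Q(√14, √114). Since 14 and 114 are distinct squarefree integers > 1, their product 1596 is not a perfect square, so √114 ∉ Q(√14). By the tower law [K:Q] = [Q(√14,√114):Q(√14)] · [Q(√14):Q] = 2 · 2 = 4.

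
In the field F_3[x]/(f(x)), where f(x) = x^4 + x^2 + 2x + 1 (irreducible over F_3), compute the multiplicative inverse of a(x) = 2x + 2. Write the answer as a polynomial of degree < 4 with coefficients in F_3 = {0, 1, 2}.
a(x)^(-1) ≡ x^3 + 2x^2 + 2x (mod f(x))

Since f is irreducible over F_3, F_3[x]/(f) is a field and a(x) ≠ 0 has an inverse. Apply the extended Euclidean algorithm to f(x) and a(x) in F_3[x]: f(x) = (2x^3 + x^2 + x)·a(x) + (1). The last nonzero remainder is the constant 1 = gcd(f, a) in F_3. Back-substituting through the division chain expresses 1 = s(x)·a(x) + t(x)·f(x) with s(x) ≡ x^3 + 2x^2 + 2x (mod f), so a(x)^(-1) ≡ s(x) = x^3 + 2x^2 + 2x (mod f). Check: (2x + 2)·(x^3 + 2x^2 + 2x) = 2x^4 + 2x^2 + x ≡ 1 (mod x^4 + x^2 + 2x + 1).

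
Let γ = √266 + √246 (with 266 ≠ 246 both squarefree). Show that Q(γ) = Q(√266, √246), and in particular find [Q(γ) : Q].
[Q(γ) : Q] = 4 (equivalently, Q(γ) = Q(√266, √246))

Obviously Q(γ) ⊆ Q(√266, √246), and [Q(√266, √246):Q] = 4 (since 266, 246 are distinct squarefree integers > 1 with 65436 not a perfect square). To show equality we compute the minimal polynomial of γ. From γ = √266 + √246: γ^2 = 266 + 2√(65436) + 246 = 512 + 2√(65436), so γ^2 - 512 = 2√(65436); squaring, (γ^2 - 512)^2 = 4·65436, i.e. γ^4 - 1024γ^2 + 262144 - 261744 = 0, i.e. γ^4 - 1024γ^2 + 400 = 0. So γ is a root of x^4 - 1024x^2 + 400. This polynomial is irreducible over Q: it has no rational root (each ±√266 ± √246 is irrational), and any factorization into two quadratics over Q would force √(65436) ∈ Q (pairing opposite roots) or √266, √246 ∈ Q (other pairings), all impossible. Hence [Q(γ):Q] = 4 = [Q(√266, √246):Q], so Q(γ) = Q(√266, √246).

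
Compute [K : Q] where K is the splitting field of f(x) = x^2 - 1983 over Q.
[K : Q] = 2

f(x) = x^2 - 1983 factors as (x - √1983)(x + √1983). The splitting field is K = Q(√1983). Since 1983 is squarefree and > 1, it is not a perfect square, so x^2 - 1983 is irreducible over Q and [Q(√1983) : Q] = 2. Hence [K : Q] = 2.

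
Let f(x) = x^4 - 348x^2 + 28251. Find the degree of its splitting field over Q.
[K : Q] = 4

Solving the quadratic in x^2: x^2 = (348 ± √(348^2 - 4·28251))/2 = (348 ± √8100)/2 = (348 ± 90)/2, giving x^2 = 219 or x^2 = 129. So f(x) = (x^2 - 219)(x^2 - 129) and the roots of f are ±√219, ±√129. Hence the splitting field is K = Q(√219, √129). Since 219 and 129 are distinct squarefree integers > 1, their product 28251 is not a perfect square, so √129 ∉ Q(√219). By the tower law [K:Q] = [Q(√219,√129):Q(√219)] · [Q(√219):Q] = 2 · 2 = 4.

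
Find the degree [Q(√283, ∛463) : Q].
[Q(√283, ∛463) : Q] = 6

Let L = Q(√283, ∛463). Since Q(√283) ⊂ L and [Q(√283):Q] = 2, the tower law gives 2 | [L:Q]. Likewise Q(∛463) ⊂ L with [Q(∛463):Q] = 3 (because 463 is not a perfect cube), so 3 | [L:Q]. As gcd(2,3) = 1, [L:Q] is divisible by 6. Conversely L is generated over Q by √283 and ∛463, so [L:Q] ≤ 2·3 = 6. Therefore [Q(√283, ∛463) : Q] = 6.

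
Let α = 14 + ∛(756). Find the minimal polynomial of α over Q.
m_α(x) = x^3 - 42x^2 + 588x - 3500

Set β = α - 14 = ∛(756), so β^3 = 756. Then (α - 14)^3 - 756 = 0, i.e. α is a root of g(x) = (x - 14)^3 - 756 = x^3 - 42x^2 + 588x - 3500. Since g(x) = h(x - 14) where h(x) = x^3 - 756, and h is irreducible over Q (because 756 is not a perfect cube, so h has no rational root, and a monic cubic with no rational root is irreducible), g is also irreducible (irreducibility is preserved under the substitution x → x - 14). Hence m_α(x) = x^3 - 42x^2 + 588x - 3500.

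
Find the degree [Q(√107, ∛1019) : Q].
[Q(√107, ∛1019) : Q] = 6

Let L = Q(√107, ∛1019). Since Q(√107) ⊂ L and [Q(√107):Q] = 2, the tower law gives 2 | [L:Q]. Likewise Q(∛1019) ⊂ L with [Q(∛1019):Q] = 3 (because 1019 is not a perfect cube), so 3 | [L:Q]. As gcd(2,3) = 1, [L:Q] is divisible by 6. Conversely L is generated over Q by √107 and ∛1019, so [L:Q] ≤ 2·3 = 6. Therefore [Q(√107, ∛1019) : Q] = 6.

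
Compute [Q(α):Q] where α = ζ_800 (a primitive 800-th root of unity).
[Q(α):Q] = 320

The minimal polynomial of ζ_800 over Q is the 800-th cyclotomic polynomial Φ_800(x), which is irreducible over Q and has degree φ(800) = 320. Hence [Q(α):Q] = φ(800) = 320.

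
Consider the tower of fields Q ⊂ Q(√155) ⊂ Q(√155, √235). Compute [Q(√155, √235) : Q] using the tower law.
[Q(√155, √235) : Q] = 4

[Q(√155):Q] = 2 (min poly x^2 - 155, irreducible since 155 is squarefree > 1). For the top step, suppose √235 ∈ Q(√155), say √235 = c + d√155 with c, d ∈ Q. Squaring: 235 = c^2 + 155d^2 + 2cd√155. Since √155 ∉ Q this forces 2cd = 0. If d = 0 then √235 = c ∈ Q, contradicting 235 squarefree > 1. If c = 0 then 235 = 155d^2, so 155·235 = (155d)^2 is a perfect square in Q — but 155·235 = 36425 is not a perfect square (since 155 and 235 are distinct squarefree integers). Contradiction. Hence √235 ∉ Q(√155), so x^2 - 235 stays irreducible over Q(√155) and [Q(√155, √235) : Q(√155)] = 2. By the tower law, [Q(√155, √235) : Q] = 2 · 2 = 4.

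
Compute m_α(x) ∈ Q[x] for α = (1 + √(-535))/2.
m_α(x) = x^2 - x + 134

From 2α - 1 = √(-535), squaring gives (2α - 1)^2 = -535, i.e. 4α^2 - 4α + 1 = -535, so α^2 - α + (1 + 535)/4 = 0. Since -535 ≡ 1 (mod 4), (1 + 535)/4 = 134 ∈ Z. The polynomial x^2 - x + 134 has discriminant 1 - 4·(134) = -535, which is not a perfect square in Q (d = -535 is squarefree and ≠ 1), so x^2 - x + 134 is irreducible over Q. It is the minimal polynomial of α.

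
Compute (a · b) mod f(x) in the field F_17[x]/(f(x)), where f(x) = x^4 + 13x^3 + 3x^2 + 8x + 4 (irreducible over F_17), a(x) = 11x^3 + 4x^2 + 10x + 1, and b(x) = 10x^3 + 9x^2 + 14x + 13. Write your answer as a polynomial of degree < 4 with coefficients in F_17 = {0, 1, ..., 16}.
a · b ≡ 3x^3 + 14x^2 + 3x + 4 (mod f(x))

Multiply in F_17[x]: a(x)·b(x) = (11x^3 + 4x^2 + 10x + 1)·(10x^3 + 9x^2 + 14x + 13) = 8x^6 + 3x^5 + x^4 + 10x^3 + 14x^2 + 8x + 13. This has degree ≥ 4, so divide by f(x) over F_17: 8x^6 + 3x^5 + x^4 + 10x^3 + 14x^2 + 8x + 13 = (8x^2 + x + 15)·(x^4 + 13x^3 + 3x^2 + 8x + 4) + (3x^3 + 14x^2 + 3x + 4). Hence a·b ≡ 3x^3 + 14x^2 + 3x + 4 (mod f). (F_17[x]/(f) is a field with 17^4 = 83521 elements since f is irreducible of degree 4.)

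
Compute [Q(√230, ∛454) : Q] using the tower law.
[Q(√230, ∛454) : Q] = 6

Let L = Q(√230, ∛454). Since Q(√230) ⊂ L and [Q(√230):Q] = 2, the tower law gives 2 | [L:Q]. Likewise Q(∛454) ⊂ L with [Q(∛454):Q] = 3 (because 454 is not a perfect cube), so 3 | [L:Q]. As gcd(2,3) = 1, [L:Q] is divisible by 6. Conversely L is generated over Q by √230 and ∛454, so [L:Q] ≤ 2·3 = 6. Therefore [Q(√230, ∛454) : Q] = 6.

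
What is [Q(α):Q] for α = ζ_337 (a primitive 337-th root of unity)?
[Q(α):Q] = 336

The minimal polynomial of ζ_337 over Q is the 337-th cyclotomic polynomial Φ_337(x), which is irreducible over Q and has degree φ(337) = 336. Hence [Q(α):Q] = φ(337) = 336.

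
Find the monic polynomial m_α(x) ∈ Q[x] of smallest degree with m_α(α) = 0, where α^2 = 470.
m_α(x) = x^2 - 470

α satisfies α^2 - 470 = 0, so x^2 - 470 annihilates α. Since d = 470 is squarefree and ≠ 1, it is not a perfect square in Q, so x^2 - 470 has no rational root and is therefore irreducible over Q (a degree-2 polynomial over a field is irreducible iff it has no root). Hence m_α(x) = x^2 - 470.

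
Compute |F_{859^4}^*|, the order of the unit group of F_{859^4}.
|F_{859^4}^*| = 544468370160

F_{859^4} has 859^4 = 544468370161 elements; its multiplicative group consists of all nonzero elements, so |F_{859^4}^*| = 544468370161 - 1 = 544468370160. (It is cyclic since any finite subgroup of the multiplicative group of a field is cyclic.)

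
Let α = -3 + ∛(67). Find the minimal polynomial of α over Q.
m_α(x) = x^3 + 9x^2 + 27x - 40

Set β = α + 3 = ∛(67), so β^3 = 67. Then (α + 3)^3 - 67 = 0, i.e. α is a root of g(x) = (x + 3)^3 - 67 = x^3 + 9x^2 + 27x - 40. Since g(x) = h(x + 3) where h(x) = x^3 - 67, and h is irreducible over Q (because 67 is not a perfect cube, so h has no rational root, and a monic cubic with no rational root is irreducible), g is also irreducible (irreducibility is preserved under the substitution x → x + 3). Hence m_α(x) = x^3 + 9x^2 + 27x - 40.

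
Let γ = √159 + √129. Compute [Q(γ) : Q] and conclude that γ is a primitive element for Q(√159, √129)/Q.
[Q(γ) : Q] = 4 (equivalently, Q(γ) = Q(√159, √129))

Obviously Q(γ) ⊆ Q(√159, √129), and [Q(√159, √129):Q] = 4 (since 159, 129 are distinct squarefree integers > 1 with 20511 not a perfect square). To show equality we compute the minimal polynomial of γ. From γ = √159 + √129: γ^2 = 159 + 2√(20511) + 129 = 288 + 2√(20511), so γ^2 - 288 = 2√(20511); squaring, (γ^2 - 288)^2 = 4·20511, i.e. γ^4 - 576γ^2 + 82944 - 82044 = 0, i.e. γ^4 - 576γ^2 + 900 = 0. So γ is a root of x^4 - 576x^2 + 900. This polynomial is irreducible over Q: it has no rational root (each ±√159 ± √129 is irrational), and any factorization into two quadratics over Q would force √(20511) ∈ Q (pairing opposite roots) or √159, √129 ∈ Q (other pairings), all impossible. Hence [Q(γ):Q] = 4 = [Q(√159, √129):Q], so Q(γ) = Q(√159, √129).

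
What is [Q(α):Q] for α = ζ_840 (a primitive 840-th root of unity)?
[Q(α):Q] = 192

The minimal polynomial of ζ_840 over Q is the 840-th cyclotomic polynomial Φ_840(x), which is irreducible over Q and has degree φ(840) = 192. Hence [Q(α):Q] = φ(840) = 192.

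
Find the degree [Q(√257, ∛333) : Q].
[Q(√257, ∛333) : Q] = 6

Let L = Q(√257, ∛333). Since Q(√257) ⊂ L and [Q(√257):Q] = 2, the tower law gives 2 | [L:Q]. Likewise Q(∛333) ⊂ L with [Q(∛333):Q] = 3 (because 333 is not a perfect cube), so 3 | [L:Q]. As gcd(2,3) = 1, [L:Q] is divisible by 6. Conversely L is generated over Q by √257 and ∛333, so [L:Q] ≤ 2·3 = 6. Therefore [Q(√257, ∛333) : Q] = 6.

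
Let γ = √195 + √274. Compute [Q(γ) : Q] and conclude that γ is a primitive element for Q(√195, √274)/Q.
[Q(γ) : Q] = 4 (equivalently, Q(γ) = Q(√195, √274))

Obviously Q(γ) ⊆ Q(√195, √274), and [Q(√195, √274):Q] = 4 (since 195, 274 are distinct squarefree integers > 1 with 53430 not a perfect square). To show equality we compute the minimal polynomial of γ. From γ = √195 + √274: γ^2 = 195 + 2√(53430) + 274 = 469 + 2√(53430), so γ^2 - 469 = 2√(53430); squaring, (γ^2 - 469)^2 = 4·53430, i.e. γ^4 - 938γ^2 + 219961 - 213720 = 0, i.e. γ^4 - 938γ^2 + 6241 = 0. So γ is a root of x^4 - 938x^2 + 6241. This polynomial is irreducible over Q: it has no rational root (each ±√195 ± √274 is irrational), and any factorization into two quadratics over Q would force √(53430) ∈ Q (pairing opposite roots) or √195, √274 ∈ Q (other pairings), all impossible. Hence [Q(γ):Q] = 4 = [Q(√195, √274):Q], so Q(γ) = Q(√195, √274).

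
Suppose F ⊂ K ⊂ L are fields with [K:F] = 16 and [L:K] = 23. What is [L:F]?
[L:F] = 368

The tower law says that for any tower of field extensions F ⊂ K ⊂ L with finite degrees, [L:F] = [L:K] · [K:F]. Here this gives [L:F] = 23 · 16 = 368.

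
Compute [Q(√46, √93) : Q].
[Q(√46, √93) : Q] = 4

[Q(√46):Q] = 2 (min poly x^2 - 46, irreducible since 46 is squarefree > 1). For the top step, suppose √93 ∈ Q(√46), say √93 = c + d√46 with c, d ∈ Q. Squaring: 93 = c^2 + 46d^2 + 2cd√46. Since √46 ∉ Q this forces 2cd = 0. If d = 0 then √93 = c ∈ Q, contradicting 93 squarefree > 1. If c = 0 then 93 = 46d^2, so 46·93 = (46d)^2 is a perfect square in Q — but 46·93 = 4278 is not a perfect square (since 46 and 93 are distinct squarefree integers). Contradiction. Hence √93 ∉ Q(√46), so x^2 - 93 stays irreducible over Q(√46) and [Q(√46, √93) : Q(√46)] = 2. By the tower law, [Q(√46, √93) : Q] = 2 · 2 = 4.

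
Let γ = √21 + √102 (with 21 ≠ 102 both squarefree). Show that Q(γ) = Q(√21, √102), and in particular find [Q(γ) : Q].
[Q(γ) : Q] = 4 (equivalently, Q(γ) = Q(√21, √102))

Obviously Q(γ) ⊆ Q(√21, √102), and [Q(√21, √102):Q] = 4 (since 21, 102 are distinct squarefree integers > 1 with 2142 not a perfect square). To show equality we compute the minimal polynomial of γ. From γ = √21 + √102: γ^2 = 21 + 2√(2142) + 102 = 123 + 2√(2142), so γ^2 - 123 = 2√(2142); squaring, (γ^2 - 123)^2 = 4·2142, i.e. γ^4 - 246γ^2 + 15129 - 8568 = 0, i.e. γ^4 - 246γ^2 + 6561 = 0. So γ is a root of x^4 - 246x^2 + 6561. This polynomial is irreducible over Q: it has no rational root (each ±√21 ± √102 is irrational), and any factorization into two quadratics over Q would force √(2142) ∈ Q (pairing opposite roots) or √21, √102 ∈ Q (other pairings), all impossible. Hence [Q(γ):Q] = 4 = [Q(√21, √102):Q], so Q(γ) = Q(√21, √102).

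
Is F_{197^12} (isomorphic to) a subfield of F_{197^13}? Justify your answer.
No: F_{197^12} is not a subfield of F_{197^13}

F_{p^m} embeds in F_{p^n} iff m | n. Here 12 ∤ 13 (since 13 = 1·12 + 1 with remainder 1 ≠ 0), so F_{197^12} is not a subfield of F_{197^13}. Equivalently: if it were, the tower law would give 12 = [F_{197^12}:F_197] dividing [F_{197^13}:F_197] = 13, contradiction.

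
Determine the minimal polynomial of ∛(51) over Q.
m_α(x) = x^3 - 51

α satisfies α^3 = 51, so x^3 - 51 annihilates α. By the rational root test, a rational root p/q (in lowest terms) of x^3 - 51 would satisfy p^3 = 51 q^3, forcing q = 1 and p^3 = 51; but 51 is not a perfect cube, contradiction. A monic cubic over Q with no rational root is irreducible (any nontrivial factorization would include a linear factor). Hence x^3 - 51 is the minimal polynomial of α, and in particular [Q(α):Q] = 3.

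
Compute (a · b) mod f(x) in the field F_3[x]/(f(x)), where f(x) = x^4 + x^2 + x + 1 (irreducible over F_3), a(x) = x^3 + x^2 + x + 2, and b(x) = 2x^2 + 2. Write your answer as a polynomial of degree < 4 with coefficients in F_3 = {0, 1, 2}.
a · b ≡ 2x^3 + 2x^2 + x + 2 (mod f(x))

Multiply in F_3[x]: a(x)·b(x) = (x^3 + x^2 + x + 2)·(2x^2 + 2) = 2x^5 + 2x^4 + x^3 + 2x + 1. This has degree ≥ 4, so divide by f(x) over F_3: 2x^5 + 2x^4 + x^3 + 2x + 1 = (2x + 2)·(x^4 + x^2 + x + 1) + (2x^3 + 2x^2 + x + 2). Hence a·b ≡ 2x^3 + 2x^2 + x + 2 (mod f). (F_3[x]/(f) is a field with 3^4 = 81 elements since f is irreducible of degree 4.)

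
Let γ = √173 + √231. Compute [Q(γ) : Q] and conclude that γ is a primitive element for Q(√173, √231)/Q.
[Q(γ) : Q] = 4 (equivalently, Q(γ) = Q(√173, √231))

Obviously Q(γ) ⊆ Q(√173, √231), and [Q(√173, √231):Q] = 4 (since 173, 231 are distinct squarefree integers > 1 with 39963 not a perfect square). To show equality we compute the minimal polynomial of γ. From γ = √173 + √231: γ^2 = 173 + 2√(39963) + 231 = 404 + 2√(39963), so γ^2 - 404 = 2√(39963); squaring, (γ^2 - 404)^2 = 4·39963, i.e. γ^4 - 808γ^2 + 163216 - 159852 = 0, i.e. γ^4 - 808γ^2 + 3364 = 0. So γ is a root of x^4 - 808x^2 + 3364. This polynomial is irreducible over Q: it has no rational root (each ±√173 ± √231 is irrational), and any factorization into two quadratics over Q would force √(39963) ∈ Q (pairing opposite roots) or √173, √231 ∈ Q (other pairings), all impossible. Hence [Q(γ):Q] = 4 = [Q(√173, √231):Q], so Q(γ) = Q(√173, √231).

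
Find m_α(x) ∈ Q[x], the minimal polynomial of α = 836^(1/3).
m_α(x) = x^3 - 836

α satisfies α^3 = 836, so x^3 - 836 annihilates α. By the rational root test, a rational root p/q (in lowest terms) of x^3 - 836 would satisfy p^3 = 836 q^3, forcing q = 1 and p^3 = 836; but 836 is not a perfect cube, contradiction. A monic cubic over Q with no rational root is irreducible (any nontrivial factorization would include a linear factor). Hence x^3 - 836 is the minimal polynomial of α, and in particular [Q(α):Q] = 3.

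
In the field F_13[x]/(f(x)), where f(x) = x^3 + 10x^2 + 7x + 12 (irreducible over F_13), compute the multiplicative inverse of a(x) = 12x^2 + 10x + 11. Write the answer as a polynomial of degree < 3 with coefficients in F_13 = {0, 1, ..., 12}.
a(x)^(-1) ≡ 4x^2 + 7x + 10 (mod f(x))

Since f is irreducible over F_13, F_13[x]/(f) is a field and a(x) ≠ 0 has an inverse. Apply the extended Euclidean algorithm to f(x) and a(x) in F_13[x]: f(x) = (12x + 6)·a(x) + (10x + 11);  a(x) = (9x + 8)·(10x + 11) + (1). The last nonzero remainder is the constant 1 = gcd(f, a) in F_13. Back-substituting through the division chain expresses 1 = s(x)·a(x) + t(x)·f(x) with s(x) ≡ 4x^2 + 7x + 10 (mod f), so a(x)^(-1) ≡ s(x) = 4x^2 + 7x + 10 (mod f). Check: (12x^2 + 10x + 11)·(4x^2 + 7x + 10) = 9x^4 + 7x^3 + 8x + 6 ≡ 1 (mod x^3 + 10x^2 + 7x + 12).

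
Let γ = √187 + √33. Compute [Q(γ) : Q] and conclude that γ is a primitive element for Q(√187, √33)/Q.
[Q(γ) : Q] = 4 (equivalently, Q(γ) = Q(√187, √33))

Obviously Q(γ) ⊆ Q(√187, √33), and [Q(√187, √33):Q] = 4 (since 187, 33 are distinct squarefree integers > 1 with 6171 not a perfect square). To show equality we compute the minimal polynomial of γ. From γ = √187 + √33: γ^2 = 187 + 2√(6171) + 33 = 220 + 2√(6171), so γ^2 - 220 = 2√(6171); squaring, (γ^2 - 220)^2 = 4·6171, i.e. γ^4 - 440γ^2 + 48400 - 24684 = 0, i.e. γ^4 - 440γ^2 + 23716 = 0. So γ is a root of x^4 - 440x^2 + 23716. This polynomial is irreducible over Q: it has no rational root (each ±√187 ± √33 is irrational), and any factorization into two quadratics over Q would force √(6171) ∈ Q (pairing opposite roots) or √187, √33 ∈ Q (other pairings), all impossible. Hence [Q(γ):Q] = 4 = [Q(√187, √33):Q], so Q(γ) = Q(√187, √33).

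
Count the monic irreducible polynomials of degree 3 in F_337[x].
There are 12757472 monic irreducible polynomials of degree 3 over F_337

Each element of F_{337^3} that lies in no proper subfield is a root of exactly one monic irreducible of degree 3 over F_337, and each such polynomial has 3 distinct roots in F_{337^3}. By Möbius inversion the count is N_337(3) = (1/3) Σ_{d|3} μ(3/d) · 337^d = (1/3)(μ(3)·337^1 + μ(1)·337^3) = 38272416/3 = 12757472.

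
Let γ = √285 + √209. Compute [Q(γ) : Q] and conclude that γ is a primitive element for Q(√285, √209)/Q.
[Q(γ) : Q] = 4 (equivalently, Q(γ) = Q(√285, √209))

Obviously Q(γ) ⊆ Q(√285, √209), and [Q(√285, √209):Q] = 4 (since 285, 209 are distinct squarefree integers > 1 with 59565 not a perfect square). To show equality we compute the minimal polynomial of γ. From γ = √285 + √209: γ^2 = 285 + 2√(59565) + 209 = 494 + 2√(59565), so γ^2 - 494 = 2√(59565); squaring, (γ^2 - 494)^2 = 4·59565, i.e. γ^4 - 988γ^2 + 244036 - 238260 = 0, i.e. γ^4 - 988γ^2 + 5776 = 0. So γ is a root of x^4 - 988x^2 + 5776. This polynomial is irreducible over Q: it has no rational root (each ±√285 ± √209 is irrational), and any factorization into two quadratics over Q would force √(59565) ∈ Q (pairing opposite roots) or √285, √209 ∈ Q (other pairings), all impossible. Hence [Q(γ):Q] = 4 = [Q(√285, √209):Q], so Q(γ) = Q(√285, √209).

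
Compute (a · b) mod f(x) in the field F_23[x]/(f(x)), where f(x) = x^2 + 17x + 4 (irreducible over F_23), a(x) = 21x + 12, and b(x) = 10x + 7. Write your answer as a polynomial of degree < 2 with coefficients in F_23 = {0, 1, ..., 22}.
a · b ≡ 9x + 3 (mod f(x))

Multiply in F_23[x]: a(x)·b(x) = (21x + 12)·(10x + 7) = 3x^2 + 14x + 15. This has degree ≥ 2, so divide by f(x) over F_23: 3x^2 + 14x + 15 = (3)·(x^2 + 17x + 4) + (9x + 3). Hence a·b ≡ 9x + 3 (mod f). (F_23[x]/(f) is a field with 23^2 = 529 elements since f is irreducible of degree 2.)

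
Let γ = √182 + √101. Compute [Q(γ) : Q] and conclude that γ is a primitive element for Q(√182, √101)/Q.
[Q(γ) : Q] = 4 (equivalently, Q(γ) = Q(√182, √101))

Obviously Q(γ) ⊆ Q(√182, √101), and [Q(√182, √101):Q] = 4 (since 182, 101 are distinct squarefree integers > 1 with 18382 not a perfect square). To show equality we compute the minimal polynomial of γ. From γ = √182 + √101: γ^2 = 182 + 2√(18382) + 101 = 283 + 2√(18382), so γ^2 - 283 = 2√(18382); squaring, (γ^2 - 283)^2 = 4·18382, i.e. γ^4 - 566γ^2 + 80089 - 73528 = 0, i.e. γ^4 - 566γ^2 + 6561 = 0. So γ is a root of x^4 - 566x^2 + 6561. This polynomial is irreducible over Q: it has no rational root (each ±√182 ± √101 is irrational), and any factorization into two quadratics over Q would force √(18382) ∈ Q (pairing opposite roots) or √182, √101 ∈ Q (other pairings), all impossible. Hence [Q(γ):Q] = 4 = [Q(√182, √101):Q], so Q(γ) = Q(√182, √101).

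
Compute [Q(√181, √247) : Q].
[Q(√181, √247) : Q] = 4

[Q(√181):Q] = 2 (min poly x^2 - 181, irreducible since 181 is squarefree > 1). For the top step, suppose √247 ∈ Q(√181), say √247 = c + d√181 with c, d ∈ Q. Squaring: 247 = c^2 + 181d^2 + 2cd√181. Since √181 ∉ Q this forces 2cd = 0. If d = 0 then √247 = c ∈ Q, contradicting 247 squarefree > 1. If c = 0 then 247 = 181d^2, so 181·247 = (181d)^2 is a perfect square in Q — but 181·247 = 44707 is not a perfect square (since 181 and 247 are distinct squarefree integers). Contradiction. Hence √247 ∉ Q(√181), so x^2 - 247 stays irreducible over Q(√181) and [Q(√181, √247) : Q(√181)] = 2. By the tower law, [Q(√181, √247) : Q] = 2 · 2 = 4.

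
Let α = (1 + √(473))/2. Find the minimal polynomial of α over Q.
m_α(x) = x^2 - x - 118

From 2α - 1 = √(473), squaring gives (2α - 1)^2 = 473, i.e. 4α^2 - 4α + 1 = 473, so α^2 - α + (1 - 473)/4 = 0. Since 473 ≡ 1 (mod 4), (1 - 473)/4 = -118 ∈ Z. The polynomial x^2 - x - 118 has discriminant 1 - 4·(-118) = 473, which is not a perfect square in Q (d = 473 is squarefree and ≠ 1), so x^2 - x - 118 is irreducible over Q. It is the minimal polynomial of α.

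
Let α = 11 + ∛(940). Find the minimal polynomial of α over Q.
m_α(x) = x^3 - 33x^2 + 363x - 2271

Set β = α - 11 = ∛(940), so β^3 = 940. Then (α - 11)^3 - 940 = 0, i.e. α is a root of g(x) = (x - 11)^3 - 940 = x^3 - 33x^2 + 363x - 2271. Since g(x) = h(x - 11) where h(x) = x^3 - 940, and h is irreducible over Q (because 940 is not a perfect cube, so h has no rational root, and a monic cubic with no rational root is irreducible), g is also irreducible (irreducibility is preserved under the substitution x → x - 11). Hence m_α(x) = x^3 - 33x^2 + 363x - 2271.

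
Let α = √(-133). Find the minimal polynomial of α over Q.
m_α(x) = x^2 + 133

α satisfies α^2 + 133 = 0, so x^2 + 133 annihilates α. Since d = -133 is squarefree and ≠ 1, it is not a perfect square in Q, so x^2 + 133 has no rational root and is therefore irreducible over Q (a degree-2 polynomial over a field is irreducible iff it has no root). Hence m_α(x) = x^2 + 133.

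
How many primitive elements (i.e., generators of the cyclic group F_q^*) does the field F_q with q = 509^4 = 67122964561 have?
There are φ(67122964560) = 16618291200 primitive elements

F_q^* is cyclic of order q - 1 = 67122964560. A cyclic group of order m has exactly φ(m) generators. Here m = 67122964560 = 2^4 · 3 · 5 · 17 · 127 · 281 · 461, so the number of primitive elements is φ(67122964560) = 16618291200.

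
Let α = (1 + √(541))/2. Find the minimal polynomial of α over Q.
m_α(x) = x^2 - x - 135

From 2α - 1 = √(541), squaring gives (2α - 1)^2 = 541, i.e. 4α^2 - 4α + 1 = 541, so α^2 - α + (1 - 541)/4 = 0. Since 541 ≡ 1 (mod 4), (1 - 541)/4 = -135 ∈ Z. The polynomial x^2 - x - 135 has discriminant 1 - 4·(-135) = 541, which is not a perfect square in Q (d = 541 is squarefree and ≠ 1), so x^2 - x - 135 is irreducible over Q. It is the minimal polynomial of α.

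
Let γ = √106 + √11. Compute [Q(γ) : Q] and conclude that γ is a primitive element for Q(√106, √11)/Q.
[Q(γ) : Q] = 4 (equivalently, Q(γ) = Q(√106, √11))

Obviously Q(γ) ⊆ Q(√106, √11), and [Q(√106, √11):Q] = 4 (since 106, 11 are distinct squarefree integers > 1 with 1166 not a perfect square). To show equality we compute the minimal polynomial of γ. From γ = √106 + √11: γ^2 = 106 + 2√(1166) + 11 = 117 + 2√(1166), so γ^2 - 117 = 2√(1166); squaring, (γ^2 - 117)^2 = 4·1166, i.e. γ^4 - 234γ^2 + 13689 - 4664 = 0, i.e. γ^4 - 234γ^2 + 9025 = 0. So γ is a root of x^4 - 234x^2 + 9025. This polynomial is irreducible over Q: it has no rational root (each ±√106 ± √11 is irrational), and any factorization into two quadratics over Q would force √(1166) ∈ Q (pairing opposite roots) or √106, √11 ∈ Q (other pairings), all impossible. Hence [Q(γ):Q] = 4 = [Q(√106, √11):Q], so Q(γ) = Q(√106, √11).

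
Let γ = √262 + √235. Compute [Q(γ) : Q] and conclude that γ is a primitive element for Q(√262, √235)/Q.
[Q(γ) : Q] = 4 (equivalently, Q(γ) = Q(√262, √235))

Obviously Q(γ) ⊆ Q(√262, √235), and [Q(√262, √235):Q] = 4 (since 262, 235 are distinct squarefree integers > 1 with 61570 not a perfect square). To show equality we compute the minimal polynomial of γ. From γ = √262 + √235: γ^2 = 262 + 2√(61570) + 235 = 497 + 2√(61570), so γ^2 - 497 = 2√(61570); squaring, (γ^2 - 497)^2 = 4·61570, i.e. γ^4 - 994γ^2 + 247009 - 246280 = 0, i.e. γ^4 - 994γ^2 + 729 = 0. So γ is a root of x^4 - 994x^2 + 729. This polynomial is irreducible over Q: it has no rational root (each ±√262 ± √235 is irrational), and any factorization into two quadratics over Q would force √(61570) ∈ Q (pairing opposite roots) or √262, √235 ∈ Q (other pairings), all impossible. Hence [Q(γ):Q] = 4 = [Q(√262, √235):Q], so Q(γ) = Q(√262, √235).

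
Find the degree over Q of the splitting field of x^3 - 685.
[K : Q] = 6

The roots of x^3 - 685 are ∛685, ω∛685, ω^2∛685 where ω = e^(2πi/3) is a primitive cube root of unity, so K = Q(∛685, ω). Now [Q(∛685):Q] = 3 (since 685 is not a perfect cube, x^3 - 685 is irreducible) and [Q(ω):Q] = 2. Both 2 and 3 divide [K:Q], and [K:Q] ≤ 3·2 = 6, so [K:Q] = 6. (Equivalently: Q(∛685) ⊂ R but ω ∉ R, so [K : Q(∛685)] = 2.)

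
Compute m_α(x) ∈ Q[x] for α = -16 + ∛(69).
m_α(x) = x^3 + 48x^2 + 768x + 4027

Set β = α + 16 = ∛(69), so β^3 = 69. Then (α + 16)^3 - 69 = 0, i.e. α is a root of g(x) = (x + 16)^3 - 69 = x^3 + 48x^2 + 768x + 4027. Since g(x) = h(x + 16) where h(x) = x^3 - 69, and h is irreducible over Q (because 69 is not a perfect cube, so h has no rational root, and a monic cubic with no rational root is irreducible), g is also irreducible (irreducibility is preserved under the substitution x → x + 16). Hence m_α(x) = x^3 + 48x^2 + 768x + 4027.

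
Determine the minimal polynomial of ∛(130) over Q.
m_α(x) = x^3 - 130

α satisfies α^3 = 130, so x^3 - 130 annihilates α. By the rational root test, a rational root p/q (in lowest terms) of x^3 - 130 would satisfy p^3 = 130 q^3, forcing q = 1 and p^3 = 130; but 130 is not a perfect cube, contradiction. A monic cubic over Q with no rational root is irreducible (any nontrivial factorization would include a linear factor). Hence x^3 - 130 is the minimal polynomial of α, and in particular [Q(α):Q] = 3.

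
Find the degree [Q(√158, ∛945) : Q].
[Q(√158, ∛945) : Q] = 6

Let L = Q(√158, ∛945). Since Q(√158) ⊂ L and [Q(√158):Q] = 2, the tower law gives 2 | [L:Q]. Likewise Q(∛945) ⊂ L with [Q(∛945):Q] = 3 (because 945 is not a perfect cube), so 3 | [L:Q]. As gcd(2,3) = 1, [L:Q] is divisible by 6. Conversely L is generated over Q by √158 and ∛945, so [L:Q] ≤ 2·3 = 6. Therefore [Q(√158, ∛945) : Q] = 6.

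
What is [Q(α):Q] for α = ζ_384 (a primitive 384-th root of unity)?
[Q(α):Q] = 128

The minimal polynomial of ζ_384 over Q is the 384-th cyclotomic polynomial Φ_384(x), which is irreducible over Q and has degree φ(384) = 128. Hence [Q(α):Q] = φ(384) = 128.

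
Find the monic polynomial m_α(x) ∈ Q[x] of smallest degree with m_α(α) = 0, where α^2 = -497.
m_α(x) = x^2 + 497

α satisfies α^2 + 497 = 0, so x^2 + 497 annihilates α. Since d = -497 is squarefree and ≠ 1, it is not a perfect square in Q, so x^2 + 497 has no rational root and is therefore irreducible over Q (a degree-2 polynomial over a field is irreducible iff it has no root). Hence m_α(x) = x^2 + 497.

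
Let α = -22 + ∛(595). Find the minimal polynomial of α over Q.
m_α(x) = x^3 + 66x^2 + 1452x + 10053

Set β = α + 22 = ∛(595), so β^3 = 595. Then (α + 22)^3 - 595 = 0, i.e. α is a root of g(x) = (x + 22)^3 - 595 = x^3 + 66x^2 + 1452x + 10053. Since g(x) = h(x + 22) where h(x) = x^3 - 595, and h is irreducible over Q (because 595 is not a perfect cube, so h has no rational root, and a monic cubic with no rational root is irreducible), g is also irreducible (irreducibility is preserved under the substitution x → x + 22). Hence m_α(x) = x^3 + 66x^2 + 1452x + 10053.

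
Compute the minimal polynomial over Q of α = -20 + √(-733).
m_α(x) = x^2 + 40x + 1133

From α + 20 = √(-733), squaring gives (α + 20)^2 = -733, i.e. α^2 + 40α + 400 = -733, so α^2 + 40α + 1133 = 0. The discriminant of x^2 + 40x + 1133 is (40)^2 - 4·(1133) = 1600 - 4532 = -2932, and 4·(-733) is not a perfect square in Q since -733 is squarefree and ≠ 1. Hence x^2 + 40x + 1133 is irreducible over Q and is the minimal polynomial of α.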